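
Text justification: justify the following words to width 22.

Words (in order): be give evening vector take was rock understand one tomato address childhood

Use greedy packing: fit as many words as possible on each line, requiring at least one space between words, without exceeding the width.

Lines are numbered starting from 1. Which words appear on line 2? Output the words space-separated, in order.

Answer: take was rock

Derivation:
Line 1: ['be', 'give', 'evening', 'vector'] (min_width=22, slack=0)
Line 2: ['take', 'was', 'rock'] (min_width=13, slack=9)
Line 3: ['understand', 'one', 'tomato'] (min_width=21, slack=1)
Line 4: ['address', 'childhood'] (min_width=17, slack=5)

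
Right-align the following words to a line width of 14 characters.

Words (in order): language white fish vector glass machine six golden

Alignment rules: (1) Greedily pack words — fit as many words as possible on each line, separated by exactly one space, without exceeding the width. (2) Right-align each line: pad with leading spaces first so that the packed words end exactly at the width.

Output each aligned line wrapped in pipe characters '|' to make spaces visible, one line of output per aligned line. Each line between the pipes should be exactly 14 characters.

Line 1: ['language', 'white'] (min_width=14, slack=0)
Line 2: ['fish', 'vector'] (min_width=11, slack=3)
Line 3: ['glass', 'machine'] (min_width=13, slack=1)
Line 4: ['six', 'golden'] (min_width=10, slack=4)

Answer: |language white|
|   fish vector|
| glass machine|
|    six golden|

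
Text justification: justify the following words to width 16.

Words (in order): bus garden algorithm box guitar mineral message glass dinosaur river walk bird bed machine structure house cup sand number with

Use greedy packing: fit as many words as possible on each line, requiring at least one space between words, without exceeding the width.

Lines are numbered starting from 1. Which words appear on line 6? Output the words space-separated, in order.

Line 1: ['bus', 'garden'] (min_width=10, slack=6)
Line 2: ['algorithm', 'box'] (min_width=13, slack=3)
Line 3: ['guitar', 'mineral'] (min_width=14, slack=2)
Line 4: ['message', 'glass'] (min_width=13, slack=3)
Line 5: ['dinosaur', 'river'] (min_width=14, slack=2)
Line 6: ['walk', 'bird', 'bed'] (min_width=13, slack=3)
Line 7: ['machine'] (min_width=7, slack=9)
Line 8: ['structure', 'house'] (min_width=15, slack=1)
Line 9: ['cup', 'sand', 'number'] (min_width=15, slack=1)
Line 10: ['with'] (min_width=4, slack=12)

Answer: walk bird bed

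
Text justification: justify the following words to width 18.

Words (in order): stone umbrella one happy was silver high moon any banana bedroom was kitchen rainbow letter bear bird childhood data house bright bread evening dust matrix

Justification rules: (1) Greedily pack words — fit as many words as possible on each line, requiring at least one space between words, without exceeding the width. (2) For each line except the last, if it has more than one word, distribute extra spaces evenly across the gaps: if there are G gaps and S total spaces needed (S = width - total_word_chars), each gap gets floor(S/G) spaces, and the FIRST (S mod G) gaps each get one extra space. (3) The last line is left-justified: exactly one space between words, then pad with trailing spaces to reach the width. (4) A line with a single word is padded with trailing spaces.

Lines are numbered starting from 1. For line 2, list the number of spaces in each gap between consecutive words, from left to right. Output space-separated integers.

Answer: 2 2

Derivation:
Line 1: ['stone', 'umbrella', 'one'] (min_width=18, slack=0)
Line 2: ['happy', 'was', 'silver'] (min_width=16, slack=2)
Line 3: ['high', 'moon', 'any'] (min_width=13, slack=5)
Line 4: ['banana', 'bedroom', 'was'] (min_width=18, slack=0)
Line 5: ['kitchen', 'rainbow'] (min_width=15, slack=3)
Line 6: ['letter', 'bear', 'bird'] (min_width=16, slack=2)
Line 7: ['childhood', 'data'] (min_width=14, slack=4)
Line 8: ['house', 'bright', 'bread'] (min_width=18, slack=0)
Line 9: ['evening', 'dust'] (min_width=12, slack=6)
Line 10: ['matrix'] (min_width=6, slack=12)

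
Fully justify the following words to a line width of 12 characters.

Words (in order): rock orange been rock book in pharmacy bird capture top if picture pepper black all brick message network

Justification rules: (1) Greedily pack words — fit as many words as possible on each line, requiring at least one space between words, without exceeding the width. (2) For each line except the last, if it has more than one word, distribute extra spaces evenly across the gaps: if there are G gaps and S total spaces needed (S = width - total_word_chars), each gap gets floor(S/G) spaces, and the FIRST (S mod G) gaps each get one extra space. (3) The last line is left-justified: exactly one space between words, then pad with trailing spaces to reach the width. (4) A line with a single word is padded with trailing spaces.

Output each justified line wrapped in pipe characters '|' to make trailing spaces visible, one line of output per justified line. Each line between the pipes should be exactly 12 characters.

Line 1: ['rock', 'orange'] (min_width=11, slack=1)
Line 2: ['been', 'rock'] (min_width=9, slack=3)
Line 3: ['book', 'in'] (min_width=7, slack=5)
Line 4: ['pharmacy'] (min_width=8, slack=4)
Line 5: ['bird', 'capture'] (min_width=12, slack=0)
Line 6: ['top', 'if'] (min_width=6, slack=6)
Line 7: ['picture'] (min_width=7, slack=5)
Line 8: ['pepper', 'black'] (min_width=12, slack=0)
Line 9: ['all', 'brick'] (min_width=9, slack=3)
Line 10: ['message'] (min_width=7, slack=5)
Line 11: ['network'] (min_width=7, slack=5)

Answer: |rock  orange|
|been    rock|
|book      in|
|pharmacy    |
|bird capture|
|top       if|
|picture     |
|pepper black|
|all    brick|
|message     |
|network     |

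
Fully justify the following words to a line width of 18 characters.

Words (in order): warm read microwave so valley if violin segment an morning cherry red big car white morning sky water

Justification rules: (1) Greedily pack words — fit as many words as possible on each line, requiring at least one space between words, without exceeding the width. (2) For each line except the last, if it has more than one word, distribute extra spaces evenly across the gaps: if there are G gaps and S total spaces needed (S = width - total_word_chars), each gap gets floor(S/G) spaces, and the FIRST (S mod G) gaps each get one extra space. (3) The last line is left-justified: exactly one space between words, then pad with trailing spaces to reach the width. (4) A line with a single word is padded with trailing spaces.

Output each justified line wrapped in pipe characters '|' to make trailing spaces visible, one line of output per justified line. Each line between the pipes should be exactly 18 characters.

Answer: |warm          read|
|microwave       so|
|valley  if  violin|
|segment an morning|
|cherry red big car|
|white  morning sky|
|water             |

Derivation:
Line 1: ['warm', 'read'] (min_width=9, slack=9)
Line 2: ['microwave', 'so'] (min_width=12, slack=6)
Line 3: ['valley', 'if', 'violin'] (min_width=16, slack=2)
Line 4: ['segment', 'an', 'morning'] (min_width=18, slack=0)
Line 5: ['cherry', 'red', 'big', 'car'] (min_width=18, slack=0)
Line 6: ['white', 'morning', 'sky'] (min_width=17, slack=1)
Line 7: ['water'] (min_width=5, slack=13)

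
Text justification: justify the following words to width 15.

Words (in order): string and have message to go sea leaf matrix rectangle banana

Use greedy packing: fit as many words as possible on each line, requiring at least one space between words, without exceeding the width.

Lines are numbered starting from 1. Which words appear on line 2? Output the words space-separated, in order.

Answer: message to go

Derivation:
Line 1: ['string', 'and', 'have'] (min_width=15, slack=0)
Line 2: ['message', 'to', 'go'] (min_width=13, slack=2)
Line 3: ['sea', 'leaf', 'matrix'] (min_width=15, slack=0)
Line 4: ['rectangle'] (min_width=9, slack=6)
Line 5: ['banana'] (min_width=6, slack=9)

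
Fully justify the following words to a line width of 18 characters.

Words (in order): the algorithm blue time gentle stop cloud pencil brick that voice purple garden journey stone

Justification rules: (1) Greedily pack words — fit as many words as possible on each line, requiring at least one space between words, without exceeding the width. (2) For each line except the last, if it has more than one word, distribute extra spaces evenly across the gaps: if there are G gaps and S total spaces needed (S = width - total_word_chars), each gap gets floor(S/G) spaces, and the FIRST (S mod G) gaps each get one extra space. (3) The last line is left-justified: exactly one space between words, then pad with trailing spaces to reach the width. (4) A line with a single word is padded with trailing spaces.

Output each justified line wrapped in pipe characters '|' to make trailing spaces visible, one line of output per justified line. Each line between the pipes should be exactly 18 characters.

Answer: |the algorithm blue|
|time  gentle  stop|
|cloud pencil brick|
|that  voice purple|
|garden     journey|
|stone             |

Derivation:
Line 1: ['the', 'algorithm', 'blue'] (min_width=18, slack=0)
Line 2: ['time', 'gentle', 'stop'] (min_width=16, slack=2)
Line 3: ['cloud', 'pencil', 'brick'] (min_width=18, slack=0)
Line 4: ['that', 'voice', 'purple'] (min_width=17, slack=1)
Line 5: ['garden', 'journey'] (min_width=14, slack=4)
Line 6: ['stone'] (min_width=5, slack=13)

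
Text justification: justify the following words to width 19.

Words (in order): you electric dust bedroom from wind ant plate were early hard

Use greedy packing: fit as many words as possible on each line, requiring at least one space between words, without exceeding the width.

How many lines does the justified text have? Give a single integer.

Line 1: ['you', 'electric', 'dust'] (min_width=17, slack=2)
Line 2: ['bedroom', 'from', 'wind'] (min_width=17, slack=2)
Line 3: ['ant', 'plate', 'were'] (min_width=14, slack=5)
Line 4: ['early', 'hard'] (min_width=10, slack=9)
Total lines: 4

Answer: 4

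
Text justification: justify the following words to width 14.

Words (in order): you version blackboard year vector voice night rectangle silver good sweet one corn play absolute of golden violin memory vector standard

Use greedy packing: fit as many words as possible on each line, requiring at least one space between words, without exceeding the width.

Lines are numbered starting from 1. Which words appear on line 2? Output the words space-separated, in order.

Line 1: ['you', 'version'] (min_width=11, slack=3)
Line 2: ['blackboard'] (min_width=10, slack=4)
Line 3: ['year', 'vector'] (min_width=11, slack=3)
Line 4: ['voice', 'night'] (min_width=11, slack=3)
Line 5: ['rectangle'] (min_width=9, slack=5)
Line 6: ['silver', 'good'] (min_width=11, slack=3)
Line 7: ['sweet', 'one', 'corn'] (min_width=14, slack=0)
Line 8: ['play', 'absolute'] (min_width=13, slack=1)
Line 9: ['of', 'golden'] (min_width=9, slack=5)
Line 10: ['violin', 'memory'] (min_width=13, slack=1)
Line 11: ['vector'] (min_width=6, slack=8)
Line 12: ['standard'] (min_width=8, slack=6)

Answer: blackboard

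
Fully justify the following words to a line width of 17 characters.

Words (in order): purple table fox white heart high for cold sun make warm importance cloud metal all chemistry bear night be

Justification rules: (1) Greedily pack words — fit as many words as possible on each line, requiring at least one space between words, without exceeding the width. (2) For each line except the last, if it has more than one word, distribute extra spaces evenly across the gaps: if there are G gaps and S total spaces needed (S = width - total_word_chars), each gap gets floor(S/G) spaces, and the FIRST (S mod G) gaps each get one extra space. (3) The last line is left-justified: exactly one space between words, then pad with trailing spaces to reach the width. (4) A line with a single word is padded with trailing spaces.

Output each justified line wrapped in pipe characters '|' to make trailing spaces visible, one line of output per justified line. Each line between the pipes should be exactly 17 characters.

Line 1: ['purple', 'table', 'fox'] (min_width=16, slack=1)
Line 2: ['white', 'heart', 'high'] (min_width=16, slack=1)
Line 3: ['for', 'cold', 'sun', 'make'] (min_width=17, slack=0)
Line 4: ['warm', 'importance'] (min_width=15, slack=2)
Line 5: ['cloud', 'metal', 'all'] (min_width=15, slack=2)
Line 6: ['chemistry', 'bear'] (min_width=14, slack=3)
Line 7: ['night', 'be'] (min_width=8, slack=9)

Answer: |purple  table fox|
|white  heart high|
|for cold sun make|
|warm   importance|
|cloud  metal  all|
|chemistry    bear|
|night be         |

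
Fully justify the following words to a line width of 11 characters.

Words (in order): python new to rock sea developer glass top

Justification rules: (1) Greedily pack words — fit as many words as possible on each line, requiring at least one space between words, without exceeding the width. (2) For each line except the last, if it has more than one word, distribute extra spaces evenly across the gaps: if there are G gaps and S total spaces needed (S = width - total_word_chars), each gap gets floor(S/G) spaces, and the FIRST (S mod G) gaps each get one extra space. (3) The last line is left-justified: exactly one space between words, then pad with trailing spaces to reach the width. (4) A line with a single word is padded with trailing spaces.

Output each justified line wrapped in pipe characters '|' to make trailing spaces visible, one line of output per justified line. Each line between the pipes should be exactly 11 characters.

Line 1: ['python', 'new'] (min_width=10, slack=1)
Line 2: ['to', 'rock', 'sea'] (min_width=11, slack=0)
Line 3: ['developer'] (min_width=9, slack=2)
Line 4: ['glass', 'top'] (min_width=9, slack=2)

Answer: |python  new|
|to rock sea|
|developer  |
|glass top  |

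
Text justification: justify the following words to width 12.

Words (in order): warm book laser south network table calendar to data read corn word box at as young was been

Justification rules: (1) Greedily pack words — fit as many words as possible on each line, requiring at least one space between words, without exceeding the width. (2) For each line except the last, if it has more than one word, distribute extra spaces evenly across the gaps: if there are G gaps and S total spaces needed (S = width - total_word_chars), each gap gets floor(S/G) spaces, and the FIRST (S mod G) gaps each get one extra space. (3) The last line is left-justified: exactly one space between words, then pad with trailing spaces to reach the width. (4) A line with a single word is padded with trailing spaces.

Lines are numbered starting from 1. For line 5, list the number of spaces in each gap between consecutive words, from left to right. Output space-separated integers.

Answer: 2

Derivation:
Line 1: ['warm', 'book'] (min_width=9, slack=3)
Line 2: ['laser', 'south'] (min_width=11, slack=1)
Line 3: ['network'] (min_width=7, slack=5)
Line 4: ['table'] (min_width=5, slack=7)
Line 5: ['calendar', 'to'] (min_width=11, slack=1)
Line 6: ['data', 'read'] (min_width=9, slack=3)
Line 7: ['corn', 'word'] (min_width=9, slack=3)
Line 8: ['box', 'at', 'as'] (min_width=9, slack=3)
Line 9: ['young', 'was'] (min_width=9, slack=3)
Line 10: ['been'] (min_width=4, slack=8)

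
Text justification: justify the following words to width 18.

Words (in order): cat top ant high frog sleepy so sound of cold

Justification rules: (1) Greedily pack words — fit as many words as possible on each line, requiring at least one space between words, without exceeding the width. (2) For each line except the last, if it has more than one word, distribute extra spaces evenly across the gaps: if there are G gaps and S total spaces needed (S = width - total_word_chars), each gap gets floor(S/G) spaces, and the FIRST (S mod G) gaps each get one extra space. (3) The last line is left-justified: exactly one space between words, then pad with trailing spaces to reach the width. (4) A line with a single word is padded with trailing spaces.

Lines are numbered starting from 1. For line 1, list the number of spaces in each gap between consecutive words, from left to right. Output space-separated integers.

Answer: 2 2 1

Derivation:
Line 1: ['cat', 'top', 'ant', 'high'] (min_width=16, slack=2)
Line 2: ['frog', 'sleepy', 'so'] (min_width=14, slack=4)
Line 3: ['sound', 'of', 'cold'] (min_width=13, slack=5)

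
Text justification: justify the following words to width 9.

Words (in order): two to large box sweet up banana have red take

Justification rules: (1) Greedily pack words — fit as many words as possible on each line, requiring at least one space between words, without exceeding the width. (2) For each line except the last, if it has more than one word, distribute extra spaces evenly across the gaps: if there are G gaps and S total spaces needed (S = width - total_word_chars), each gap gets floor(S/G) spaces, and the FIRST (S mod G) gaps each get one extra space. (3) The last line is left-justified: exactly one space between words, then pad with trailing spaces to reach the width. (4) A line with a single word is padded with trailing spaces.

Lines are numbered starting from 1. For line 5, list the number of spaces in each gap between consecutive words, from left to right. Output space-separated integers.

Line 1: ['two', 'to'] (min_width=6, slack=3)
Line 2: ['large', 'box'] (min_width=9, slack=0)
Line 3: ['sweet', 'up'] (min_width=8, slack=1)
Line 4: ['banana'] (min_width=6, slack=3)
Line 5: ['have', 'red'] (min_width=8, slack=1)
Line 6: ['take'] (min_width=4, slack=5)

Answer: 2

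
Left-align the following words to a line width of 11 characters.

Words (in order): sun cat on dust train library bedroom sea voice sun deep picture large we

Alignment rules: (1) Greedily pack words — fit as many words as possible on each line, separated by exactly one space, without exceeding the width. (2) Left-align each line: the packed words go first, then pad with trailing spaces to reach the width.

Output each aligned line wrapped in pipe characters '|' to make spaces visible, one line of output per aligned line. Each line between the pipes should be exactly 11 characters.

Answer: |sun cat on |
|dust train |
|library    |
|bedroom sea|
|voice sun  |
|deep       |
|picture    |
|large we   |

Derivation:
Line 1: ['sun', 'cat', 'on'] (min_width=10, slack=1)
Line 2: ['dust', 'train'] (min_width=10, slack=1)
Line 3: ['library'] (min_width=7, slack=4)
Line 4: ['bedroom', 'sea'] (min_width=11, slack=0)
Line 5: ['voice', 'sun'] (min_width=9, slack=2)
Line 6: ['deep'] (min_width=4, slack=7)
Line 7: ['picture'] (min_width=7, slack=4)
Line 8: ['large', 'we'] (min_width=8, slack=3)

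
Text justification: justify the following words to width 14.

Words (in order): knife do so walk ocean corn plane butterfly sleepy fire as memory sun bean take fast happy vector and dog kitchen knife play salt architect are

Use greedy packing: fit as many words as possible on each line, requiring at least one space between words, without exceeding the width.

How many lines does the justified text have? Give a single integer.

Line 1: ['knife', 'do', 'so'] (min_width=11, slack=3)
Line 2: ['walk', 'ocean'] (min_width=10, slack=4)
Line 3: ['corn', 'plane'] (min_width=10, slack=4)
Line 4: ['butterfly'] (min_width=9, slack=5)
Line 5: ['sleepy', 'fire', 'as'] (min_width=14, slack=0)
Line 6: ['memory', 'sun'] (min_width=10, slack=4)
Line 7: ['bean', 'take', 'fast'] (min_width=14, slack=0)
Line 8: ['happy', 'vector'] (min_width=12, slack=2)
Line 9: ['and', 'dog'] (min_width=7, slack=7)
Line 10: ['kitchen', 'knife'] (min_width=13, slack=1)
Line 11: ['play', 'salt'] (min_width=9, slack=5)
Line 12: ['architect', 'are'] (min_width=13, slack=1)
Total lines: 12

Answer: 12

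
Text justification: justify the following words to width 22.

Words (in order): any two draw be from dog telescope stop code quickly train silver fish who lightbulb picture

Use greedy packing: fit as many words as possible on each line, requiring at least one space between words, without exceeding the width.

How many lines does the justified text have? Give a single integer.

Answer: 5

Derivation:
Line 1: ['any', 'two', 'draw', 'be', 'from'] (min_width=20, slack=2)
Line 2: ['dog', 'telescope', 'stop'] (min_width=18, slack=4)
Line 3: ['code', 'quickly', 'train'] (min_width=18, slack=4)
Line 4: ['silver', 'fish', 'who'] (min_width=15, slack=7)
Line 5: ['lightbulb', 'picture'] (min_width=17, slack=5)
Total lines: 5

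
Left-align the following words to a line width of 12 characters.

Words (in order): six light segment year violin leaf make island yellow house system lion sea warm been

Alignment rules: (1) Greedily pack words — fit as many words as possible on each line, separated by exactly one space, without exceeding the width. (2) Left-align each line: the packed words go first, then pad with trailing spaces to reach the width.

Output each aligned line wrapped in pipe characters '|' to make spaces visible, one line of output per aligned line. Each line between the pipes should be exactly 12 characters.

Answer: |six light   |
|segment year|
|violin leaf |
|make island |
|yellow house|
|system lion |
|sea warm    |
|been        |

Derivation:
Line 1: ['six', 'light'] (min_width=9, slack=3)
Line 2: ['segment', 'year'] (min_width=12, slack=0)
Line 3: ['violin', 'leaf'] (min_width=11, slack=1)
Line 4: ['make', 'island'] (min_width=11, slack=1)
Line 5: ['yellow', 'house'] (min_width=12, slack=0)
Line 6: ['system', 'lion'] (min_width=11, slack=1)
Line 7: ['sea', 'warm'] (min_width=8, slack=4)
Line 8: ['been'] (min_width=4, slack=8)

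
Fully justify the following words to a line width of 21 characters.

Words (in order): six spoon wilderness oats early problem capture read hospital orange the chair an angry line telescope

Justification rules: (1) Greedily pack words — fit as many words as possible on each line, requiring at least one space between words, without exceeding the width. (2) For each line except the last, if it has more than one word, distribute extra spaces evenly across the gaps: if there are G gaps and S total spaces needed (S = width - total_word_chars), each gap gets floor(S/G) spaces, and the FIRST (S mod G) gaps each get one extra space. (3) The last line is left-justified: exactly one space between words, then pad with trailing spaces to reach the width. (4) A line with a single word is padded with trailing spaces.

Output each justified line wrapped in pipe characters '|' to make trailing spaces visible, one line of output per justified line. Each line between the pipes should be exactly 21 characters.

Line 1: ['six', 'spoon', 'wilderness'] (min_width=20, slack=1)
Line 2: ['oats', 'early', 'problem'] (min_width=18, slack=3)
Line 3: ['capture', 'read', 'hospital'] (min_width=21, slack=0)
Line 4: ['orange', 'the', 'chair', 'an'] (min_width=19, slack=2)
Line 5: ['angry', 'line', 'telescope'] (min_width=20, slack=1)

Answer: |six  spoon wilderness|
|oats   early  problem|
|capture read hospital|
|orange  the  chair an|
|angry line telescope |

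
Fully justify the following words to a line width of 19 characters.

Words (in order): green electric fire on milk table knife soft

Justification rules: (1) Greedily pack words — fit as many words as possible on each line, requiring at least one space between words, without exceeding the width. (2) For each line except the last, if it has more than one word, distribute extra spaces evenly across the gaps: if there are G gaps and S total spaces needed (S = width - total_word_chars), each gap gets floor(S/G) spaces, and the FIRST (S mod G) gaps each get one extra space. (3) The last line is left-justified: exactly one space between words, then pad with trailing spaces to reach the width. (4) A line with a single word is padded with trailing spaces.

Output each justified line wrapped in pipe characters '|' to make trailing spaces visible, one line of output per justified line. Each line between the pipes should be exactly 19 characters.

Line 1: ['green', 'electric', 'fire'] (min_width=19, slack=0)
Line 2: ['on', 'milk', 'table', 'knife'] (min_width=19, slack=0)
Line 3: ['soft'] (min_width=4, slack=15)

Answer: |green electric fire|
|on milk table knife|
|soft               |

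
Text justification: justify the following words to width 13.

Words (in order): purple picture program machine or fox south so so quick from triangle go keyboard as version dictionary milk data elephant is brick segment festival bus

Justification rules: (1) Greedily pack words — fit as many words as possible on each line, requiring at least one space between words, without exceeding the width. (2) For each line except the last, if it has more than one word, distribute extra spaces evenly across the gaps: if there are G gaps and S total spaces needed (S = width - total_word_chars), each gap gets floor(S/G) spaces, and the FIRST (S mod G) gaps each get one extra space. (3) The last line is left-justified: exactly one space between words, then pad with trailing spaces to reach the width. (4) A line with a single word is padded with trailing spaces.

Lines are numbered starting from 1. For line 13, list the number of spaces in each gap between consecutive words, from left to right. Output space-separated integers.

Line 1: ['purple'] (min_width=6, slack=7)
Line 2: ['picture'] (min_width=7, slack=6)
Line 3: ['program'] (min_width=7, slack=6)
Line 4: ['machine', 'or'] (min_width=10, slack=3)
Line 5: ['fox', 'south', 'so'] (min_width=12, slack=1)
Line 6: ['so', 'quick', 'from'] (min_width=13, slack=0)
Line 7: ['triangle', 'go'] (min_width=11, slack=2)
Line 8: ['keyboard', 'as'] (min_width=11, slack=2)
Line 9: ['version'] (min_width=7, slack=6)
Line 10: ['dictionary'] (min_width=10, slack=3)
Line 11: ['milk', 'data'] (min_width=9, slack=4)
Line 12: ['elephant', 'is'] (min_width=11, slack=2)
Line 13: ['brick', 'segment'] (min_width=13, slack=0)
Line 14: ['festival', 'bus'] (min_width=12, slack=1)

Answer: 1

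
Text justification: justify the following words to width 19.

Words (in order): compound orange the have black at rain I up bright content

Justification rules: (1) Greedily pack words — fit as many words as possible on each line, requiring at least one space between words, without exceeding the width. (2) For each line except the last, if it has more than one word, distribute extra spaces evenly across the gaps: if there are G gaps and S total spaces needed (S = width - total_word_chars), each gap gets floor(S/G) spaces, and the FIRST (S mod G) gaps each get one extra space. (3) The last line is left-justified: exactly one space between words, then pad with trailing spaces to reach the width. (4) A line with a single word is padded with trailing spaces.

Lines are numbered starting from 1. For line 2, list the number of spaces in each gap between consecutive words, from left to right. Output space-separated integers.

Answer: 2 1 1

Derivation:
Line 1: ['compound', 'orange', 'the'] (min_width=19, slack=0)
Line 2: ['have', 'black', 'at', 'rain'] (min_width=18, slack=1)
Line 3: ['I', 'up', 'bright', 'content'] (min_width=19, slack=0)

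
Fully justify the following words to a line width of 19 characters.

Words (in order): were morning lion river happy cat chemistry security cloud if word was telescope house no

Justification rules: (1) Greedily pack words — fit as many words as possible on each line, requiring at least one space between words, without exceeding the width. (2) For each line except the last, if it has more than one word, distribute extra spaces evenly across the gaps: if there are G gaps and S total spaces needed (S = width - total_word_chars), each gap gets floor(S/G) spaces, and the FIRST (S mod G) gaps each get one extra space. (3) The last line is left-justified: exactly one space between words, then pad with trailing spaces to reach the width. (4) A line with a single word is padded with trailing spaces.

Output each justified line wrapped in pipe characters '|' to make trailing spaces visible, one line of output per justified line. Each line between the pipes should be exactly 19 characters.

Line 1: ['were', 'morning', 'lion'] (min_width=17, slack=2)
Line 2: ['river', 'happy', 'cat'] (min_width=15, slack=4)
Line 3: ['chemistry', 'security'] (min_width=18, slack=1)
Line 4: ['cloud', 'if', 'word', 'was'] (min_width=17, slack=2)
Line 5: ['telescope', 'house', 'no'] (min_width=18, slack=1)

Answer: |were  morning  lion|
|river   happy   cat|
|chemistry  security|
|cloud  if  word was|
|telescope house no |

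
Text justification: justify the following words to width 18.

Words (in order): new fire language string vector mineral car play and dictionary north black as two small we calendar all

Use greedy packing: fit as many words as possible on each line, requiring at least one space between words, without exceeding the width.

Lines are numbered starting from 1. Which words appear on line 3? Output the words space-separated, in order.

Answer: mineral car play

Derivation:
Line 1: ['new', 'fire', 'language'] (min_width=17, slack=1)
Line 2: ['string', 'vector'] (min_width=13, slack=5)
Line 3: ['mineral', 'car', 'play'] (min_width=16, slack=2)
Line 4: ['and', 'dictionary'] (min_width=14, slack=4)
Line 5: ['north', 'black', 'as', 'two'] (min_width=18, slack=0)
Line 6: ['small', 'we', 'calendar'] (min_width=17, slack=1)
Line 7: ['all'] (min_width=3, slack=15)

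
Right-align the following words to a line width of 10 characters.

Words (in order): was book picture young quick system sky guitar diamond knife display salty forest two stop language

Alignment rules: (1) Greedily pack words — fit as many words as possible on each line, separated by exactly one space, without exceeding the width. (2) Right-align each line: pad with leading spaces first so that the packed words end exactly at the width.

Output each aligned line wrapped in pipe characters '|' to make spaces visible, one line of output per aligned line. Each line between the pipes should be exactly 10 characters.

Answer: |  was book|
|   picture|
|     young|
|     quick|
|system sky|
|    guitar|
|   diamond|
|     knife|
|   display|
|     salty|
|forest two|
|      stop|
|  language|

Derivation:
Line 1: ['was', 'book'] (min_width=8, slack=2)
Line 2: ['picture'] (min_width=7, slack=3)
Line 3: ['young'] (min_width=5, slack=5)
Line 4: ['quick'] (min_width=5, slack=5)
Line 5: ['system', 'sky'] (min_width=10, slack=0)
Line 6: ['guitar'] (min_width=6, slack=4)
Line 7: ['diamond'] (min_width=7, slack=3)
Line 8: ['knife'] (min_width=5, slack=5)
Line 9: ['display'] (min_width=7, slack=3)
Line 10: ['salty'] (min_width=5, slack=5)
Line 11: ['forest', 'two'] (min_width=10, slack=0)
Line 12: ['stop'] (min_width=4, slack=6)
Line 13: ['language'] (min_width=8, slack=2)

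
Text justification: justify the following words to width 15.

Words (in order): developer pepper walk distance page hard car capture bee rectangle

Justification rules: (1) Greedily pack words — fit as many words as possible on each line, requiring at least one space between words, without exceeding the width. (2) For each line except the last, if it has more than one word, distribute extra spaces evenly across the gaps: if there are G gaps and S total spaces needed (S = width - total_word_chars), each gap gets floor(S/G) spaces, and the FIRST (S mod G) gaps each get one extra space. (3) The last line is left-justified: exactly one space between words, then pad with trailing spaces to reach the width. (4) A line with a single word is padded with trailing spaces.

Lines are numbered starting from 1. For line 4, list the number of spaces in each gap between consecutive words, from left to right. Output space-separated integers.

Line 1: ['developer'] (min_width=9, slack=6)
Line 2: ['pepper', 'walk'] (min_width=11, slack=4)
Line 3: ['distance', 'page'] (min_width=13, slack=2)
Line 4: ['hard', 'car'] (min_width=8, slack=7)
Line 5: ['capture', 'bee'] (min_width=11, slack=4)
Line 6: ['rectangle'] (min_width=9, slack=6)

Answer: 8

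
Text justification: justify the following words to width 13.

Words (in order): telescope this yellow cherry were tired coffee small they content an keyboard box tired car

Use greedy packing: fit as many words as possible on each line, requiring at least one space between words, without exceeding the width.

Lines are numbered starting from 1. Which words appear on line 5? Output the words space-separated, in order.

Line 1: ['telescope'] (min_width=9, slack=4)
Line 2: ['this', 'yellow'] (min_width=11, slack=2)
Line 3: ['cherry', 'were'] (min_width=11, slack=2)
Line 4: ['tired', 'coffee'] (min_width=12, slack=1)
Line 5: ['small', 'they'] (min_width=10, slack=3)
Line 6: ['content', 'an'] (min_width=10, slack=3)
Line 7: ['keyboard', 'box'] (min_width=12, slack=1)
Line 8: ['tired', 'car'] (min_width=9, slack=4)

Answer: small they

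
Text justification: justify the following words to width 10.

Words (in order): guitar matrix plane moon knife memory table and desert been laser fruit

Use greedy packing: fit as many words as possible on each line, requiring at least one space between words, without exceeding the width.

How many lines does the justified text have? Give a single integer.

Line 1: ['guitar'] (min_width=6, slack=4)
Line 2: ['matrix'] (min_width=6, slack=4)
Line 3: ['plane', 'moon'] (min_width=10, slack=0)
Line 4: ['knife'] (min_width=5, slack=5)
Line 5: ['memory'] (min_width=6, slack=4)
Line 6: ['table', 'and'] (min_width=9, slack=1)
Line 7: ['desert'] (min_width=6, slack=4)
Line 8: ['been', 'laser'] (min_width=10, slack=0)
Line 9: ['fruit'] (min_width=5, slack=5)
Total lines: 9

Answer: 9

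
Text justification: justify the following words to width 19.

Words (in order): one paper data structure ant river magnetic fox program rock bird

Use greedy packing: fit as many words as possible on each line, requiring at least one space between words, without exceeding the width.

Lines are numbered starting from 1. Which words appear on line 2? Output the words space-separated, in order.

Answer: structure ant river

Derivation:
Line 1: ['one', 'paper', 'data'] (min_width=14, slack=5)
Line 2: ['structure', 'ant', 'river'] (min_width=19, slack=0)
Line 3: ['magnetic', 'fox'] (min_width=12, slack=7)
Line 4: ['program', 'rock', 'bird'] (min_width=17, slack=2)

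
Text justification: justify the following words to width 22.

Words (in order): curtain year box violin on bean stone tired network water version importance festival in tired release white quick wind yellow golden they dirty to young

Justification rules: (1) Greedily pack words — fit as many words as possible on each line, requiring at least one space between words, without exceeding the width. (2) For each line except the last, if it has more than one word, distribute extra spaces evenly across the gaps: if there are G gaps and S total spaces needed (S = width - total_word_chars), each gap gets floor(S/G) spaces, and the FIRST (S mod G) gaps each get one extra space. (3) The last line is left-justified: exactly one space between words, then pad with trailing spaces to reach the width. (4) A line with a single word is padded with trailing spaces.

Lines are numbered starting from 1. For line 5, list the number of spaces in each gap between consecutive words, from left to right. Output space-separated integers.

Line 1: ['curtain', 'year', 'box'] (min_width=16, slack=6)
Line 2: ['violin', 'on', 'bean', 'stone'] (min_width=20, slack=2)
Line 3: ['tired', 'network', 'water'] (min_width=19, slack=3)
Line 4: ['version', 'importance'] (min_width=18, slack=4)
Line 5: ['festival', 'in', 'tired'] (min_width=17, slack=5)
Line 6: ['release', 'white', 'quick'] (min_width=19, slack=3)
Line 7: ['wind', 'yellow', 'golden'] (min_width=18, slack=4)
Line 8: ['they', 'dirty', 'to', 'young'] (min_width=19, slack=3)

Answer: 4 3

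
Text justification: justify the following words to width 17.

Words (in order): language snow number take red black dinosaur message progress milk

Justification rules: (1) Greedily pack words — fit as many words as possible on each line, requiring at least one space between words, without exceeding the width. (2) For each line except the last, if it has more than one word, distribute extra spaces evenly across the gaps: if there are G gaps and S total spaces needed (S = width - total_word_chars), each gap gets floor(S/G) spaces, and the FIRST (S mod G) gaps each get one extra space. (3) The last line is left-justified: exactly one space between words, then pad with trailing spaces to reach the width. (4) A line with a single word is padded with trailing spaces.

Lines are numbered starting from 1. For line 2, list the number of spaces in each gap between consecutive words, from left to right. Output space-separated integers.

Answer: 2 2

Derivation:
Line 1: ['language', 'snow'] (min_width=13, slack=4)
Line 2: ['number', 'take', 'red'] (min_width=15, slack=2)
Line 3: ['black', 'dinosaur'] (min_width=14, slack=3)
Line 4: ['message', 'progress'] (min_width=16, slack=1)
Line 5: ['milk'] (min_width=4, slack=13)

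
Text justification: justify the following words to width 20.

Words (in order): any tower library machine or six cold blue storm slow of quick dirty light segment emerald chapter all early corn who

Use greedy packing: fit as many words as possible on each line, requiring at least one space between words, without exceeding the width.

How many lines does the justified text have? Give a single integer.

Line 1: ['any', 'tower', 'library'] (min_width=17, slack=3)
Line 2: ['machine', 'or', 'six', 'cold'] (min_width=19, slack=1)
Line 3: ['blue', 'storm', 'slow', 'of'] (min_width=18, slack=2)
Line 4: ['quick', 'dirty', 'light'] (min_width=17, slack=3)
Line 5: ['segment', 'emerald'] (min_width=15, slack=5)
Line 6: ['chapter', 'all', 'early'] (min_width=17, slack=3)
Line 7: ['corn', 'who'] (min_width=8, slack=12)
Total lines: 7

Answer: 7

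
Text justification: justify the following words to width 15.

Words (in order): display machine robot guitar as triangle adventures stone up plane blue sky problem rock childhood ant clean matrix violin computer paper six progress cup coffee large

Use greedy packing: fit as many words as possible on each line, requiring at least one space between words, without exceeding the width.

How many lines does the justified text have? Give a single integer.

Answer: 13

Derivation:
Line 1: ['display', 'machine'] (min_width=15, slack=0)
Line 2: ['robot', 'guitar', 'as'] (min_width=15, slack=0)
Line 3: ['triangle'] (min_width=8, slack=7)
Line 4: ['adventures'] (min_width=10, slack=5)
Line 5: ['stone', 'up', 'plane'] (min_width=14, slack=1)
Line 6: ['blue', 'sky'] (min_width=8, slack=7)
Line 7: ['problem', 'rock'] (min_width=12, slack=3)
Line 8: ['childhood', 'ant'] (min_width=13, slack=2)
Line 9: ['clean', 'matrix'] (min_width=12, slack=3)
Line 10: ['violin', 'computer'] (min_width=15, slack=0)
Line 11: ['paper', 'six'] (min_width=9, slack=6)
Line 12: ['progress', 'cup'] (min_width=12, slack=3)
Line 13: ['coffee', 'large'] (min_width=12, slack=3)
Total lines: 13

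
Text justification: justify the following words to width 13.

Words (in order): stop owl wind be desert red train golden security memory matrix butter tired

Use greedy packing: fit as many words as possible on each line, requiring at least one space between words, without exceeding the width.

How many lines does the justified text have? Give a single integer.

Line 1: ['stop', 'owl', 'wind'] (min_width=13, slack=0)
Line 2: ['be', 'desert', 'red'] (min_width=13, slack=0)
Line 3: ['train', 'golden'] (min_width=12, slack=1)
Line 4: ['security'] (min_width=8, slack=5)
Line 5: ['memory', 'matrix'] (min_width=13, slack=0)
Line 6: ['butter', 'tired'] (min_width=12, slack=1)
Total lines: 6

Answer: 6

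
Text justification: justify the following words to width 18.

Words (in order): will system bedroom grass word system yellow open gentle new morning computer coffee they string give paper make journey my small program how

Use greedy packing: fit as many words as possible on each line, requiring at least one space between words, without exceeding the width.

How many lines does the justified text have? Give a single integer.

Answer: 9

Derivation:
Line 1: ['will', 'system'] (min_width=11, slack=7)
Line 2: ['bedroom', 'grass', 'word'] (min_width=18, slack=0)
Line 3: ['system', 'yellow', 'open'] (min_width=18, slack=0)
Line 4: ['gentle', 'new', 'morning'] (min_width=18, slack=0)
Line 5: ['computer', 'coffee'] (min_width=15, slack=3)
Line 6: ['they', 'string', 'give'] (min_width=16, slack=2)
Line 7: ['paper', 'make', 'journey'] (min_width=18, slack=0)
Line 8: ['my', 'small', 'program'] (min_width=16, slack=2)
Line 9: ['how'] (min_width=3, slack=15)
Total lines: 9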